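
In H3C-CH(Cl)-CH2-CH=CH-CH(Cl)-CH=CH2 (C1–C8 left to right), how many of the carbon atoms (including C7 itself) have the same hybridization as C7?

4

C7 is sp2 (one π bond).
C1: sp3
C2: sp3
C3: sp3
C4: sp2 ✓
C5: sp2 ✓
C6: sp3
C7: sp2 ✓
C8: sp2 ✓
4 carbons are sp2.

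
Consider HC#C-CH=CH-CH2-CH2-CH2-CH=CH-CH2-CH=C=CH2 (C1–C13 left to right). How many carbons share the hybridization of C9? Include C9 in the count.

6

C9 is sp2 (one π bond).
C1: sp
C2: sp
C3: sp2 ✓
C4: sp2 ✓
C5: sp3
C6: sp3
C7: sp3
C8: sp2 ✓
C9: sp2 ✓
C10: sp3
C11: sp2 ✓
C12: sp
C13: sp2 ✓
6 carbons are sp2.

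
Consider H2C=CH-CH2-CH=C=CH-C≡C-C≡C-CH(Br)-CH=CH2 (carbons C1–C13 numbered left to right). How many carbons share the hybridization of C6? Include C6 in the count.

6

C6 is sp2 (one π bond).
C1: sp2 ✓
C2: sp2 ✓
C3: sp3
C4: sp2 ✓
C5: sp
C6: sp2 ✓
C7: sp
C8: sp
C9: sp
C10: sp
C11: sp3
C12: sp2 ✓
C13: sp2 ✓
6 carbons are sp2.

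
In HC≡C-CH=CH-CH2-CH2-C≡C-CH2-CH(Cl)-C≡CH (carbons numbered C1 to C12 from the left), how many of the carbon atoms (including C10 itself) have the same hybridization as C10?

C10 is sp3 (only σ bonds).
C1: sp
C2: sp
C3: sp2
C4: sp2
C5: sp3 ✓
C6: sp3 ✓
C7: sp
C8: sp
C9: sp3 ✓
C10: sp3 ✓
C11: sp
C12: sp
4 carbons are sp3.

4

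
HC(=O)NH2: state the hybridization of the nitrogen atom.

Amide resonance delocalises the N lone pair; N is planar sp2.

sp^2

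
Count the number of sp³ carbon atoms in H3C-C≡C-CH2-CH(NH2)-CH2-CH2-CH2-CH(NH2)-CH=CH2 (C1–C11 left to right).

C1: sp3 ✓
C2: sp
C3: sp
C4: sp3 ✓
C5: sp3 ✓
C6: sp3 ✓
C7: sp3 ✓
C8: sp3 ✓
C9: sp3 ✓
C10: sp2
C11: sp2
C1, C4, C5, C6, C7, C8, C9 → 7 sp3 carbons.

7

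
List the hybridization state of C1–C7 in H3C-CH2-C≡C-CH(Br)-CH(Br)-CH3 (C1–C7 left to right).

C1 sp3, C2 sp3, C3 sp, C4 sp, C5 sp3, C6 sp3, C7 sp3

C1 — 4 σ bonds. Steric number 4, so sp3.
C2 carries 4 σ bonds, giving a steric number of 4, so it is sp3.
C3: 2 σ bonds, plus two π bonds — 2 electron domains, sp.
C4 (2 σ bonds, plus two π bonds) has steric number 2: sp.
C5 (4 σ bonds) has steric number 4: sp3.
C6: 4 σ bonds — 4 electron domains, sp3.
C7 has 4 σ bonds: steric number 4 → sp3.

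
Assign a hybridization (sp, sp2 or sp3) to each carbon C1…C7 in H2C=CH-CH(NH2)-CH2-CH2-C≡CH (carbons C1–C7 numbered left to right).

C1 sp2, C2 sp2, C3 sp3, C4 sp3, C5 sp3, C6 sp, C7 sp

C1 has 3 σ bonds, plus one π bond: steric number 3 → sp2.
C2 is sp2: 3 σ bonds, plus one π bond, 3 electron-density regions.
C3: 4 σ bonds; 4 regions of electron density → sp3.
C4 carries 4 σ bonds, giving a steric number of 4, so it is sp3.
C5 — 4 σ bonds. Steric number 4, so sp3.
C6 carries 2 σ bonds, plus two π bonds, giving a steric number of 2, so it is sp.
C7 carries 2 σ bonds, plus two π bonds, giving a steric number of 2, so it is sp.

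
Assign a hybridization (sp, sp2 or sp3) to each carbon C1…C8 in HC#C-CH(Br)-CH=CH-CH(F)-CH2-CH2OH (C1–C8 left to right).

C1 sp, C2 sp, C3 sp3, C4 sp2, C5 sp2, C6 sp3, C7 sp3, C8 sp3

C1 is sp: 2 σ bonds, plus two π bonds, 2 electron-density regions.
C2 — 2 σ bonds, plus two π bonds. Steric number 2, so sp.
C3 carries 4 σ bonds, giving a steric number of 4, so it is sp3.
C4 carries 3 σ bonds, plus one π bond, giving a steric number of 3, so it is sp2.
C5 (3 σ bonds, plus one π bond) has steric number 3: sp2.
C6 carries 4 σ bonds, giving a steric number of 4, so it is sp3.
C7 — 4 σ bonds. Steric number 4, so sp3.
C8: 4 σ bonds; 4 regions of electron density → sp3.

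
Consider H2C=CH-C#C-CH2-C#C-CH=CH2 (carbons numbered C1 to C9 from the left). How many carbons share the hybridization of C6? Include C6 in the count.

C6 is sp (two π bonds).
C1: sp2
C2: sp2
C3: sp ✓
C4: sp ✓
C5: sp3
C6: sp ✓
C7: sp ✓
C8: sp2
C9: sp2
4 carbons are sp.

4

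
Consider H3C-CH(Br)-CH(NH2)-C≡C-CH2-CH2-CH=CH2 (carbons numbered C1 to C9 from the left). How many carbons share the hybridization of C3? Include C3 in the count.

C3 is sp3 (only σ bonds).
C1: sp3 ✓
C2: sp3 ✓
C3: sp3 ✓
C4: sp
C5: sp
C6: sp3 ✓
C7: sp3 ✓
C8: sp2
C9: sp2
5 carbons are sp3.

5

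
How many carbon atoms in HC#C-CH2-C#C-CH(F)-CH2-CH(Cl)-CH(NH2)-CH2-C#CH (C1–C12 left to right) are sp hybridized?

C1: sp ✓
C2: sp ✓
C3: sp3
C4: sp ✓
C5: sp ✓
C6: sp3
C7: sp3
C8: sp3
C9: sp3
C10: sp3
C11: sp ✓
C12: sp ✓
C1, C2, C4, C5, C11, C12 → 6 sp carbons.

6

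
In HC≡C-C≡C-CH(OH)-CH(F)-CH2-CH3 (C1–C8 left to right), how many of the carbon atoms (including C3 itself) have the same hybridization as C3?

4

C3 is sp (two π bonds).
C1: sp ✓
C2: sp ✓
C3: sp ✓
C4: sp ✓
C5: sp3
C6: sp3
C7: sp3
C8: sp3
4 carbons are sp.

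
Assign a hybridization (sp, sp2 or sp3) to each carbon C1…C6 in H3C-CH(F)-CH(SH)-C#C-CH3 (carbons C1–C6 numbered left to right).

C1 sp3, C2 sp3, C3 sp3, C4 sp, C5 sp, C6 sp3

C1 — 4 σ bonds. Steric number 4, so sp3.
C2 carries 4 σ bonds, giving a steric number of 4, so it is sp3.
C3 carries 4 σ bonds, giving a steric number of 4, so it is sp3.
C4 carries 2 σ bonds, plus two π bonds, giving a steric number of 2, so it is sp.
C5: 2 σ bonds, plus two π bonds — 2 electron domains, sp.
C6 (4 σ bonds) has steric number 4: sp3.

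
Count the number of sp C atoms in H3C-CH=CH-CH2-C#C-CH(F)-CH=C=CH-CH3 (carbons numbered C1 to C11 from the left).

C1: sp3
C2: sp2
C3: sp2
C4: sp3
C5: sp ✓
C6: sp ✓
C7: sp3
C8: sp2
C9: sp ✓
C10: sp2
C11: sp3
C5, C6, C9 → 3 sp carbons.

3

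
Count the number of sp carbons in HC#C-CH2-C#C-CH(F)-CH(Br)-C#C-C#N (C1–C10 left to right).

C1: sp ✓
C2: sp ✓
C3: sp3
C4: sp ✓
C5: sp ✓
C6: sp3
C7: sp3
C8: sp ✓
C9: sp ✓
C10: sp ✓
C1, C2, C4, C5, C8, C9, C10 → 7 sp carbons.

7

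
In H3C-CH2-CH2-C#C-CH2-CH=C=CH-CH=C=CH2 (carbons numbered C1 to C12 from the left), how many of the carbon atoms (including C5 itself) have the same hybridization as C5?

4

C5 is sp (two π bonds).
C1: sp3
C2: sp3
C3: sp3
C4: sp ✓
C5: sp ✓
C6: sp3
C7: sp2
C8: sp ✓
C9: sp2
C10: sp2
C11: sp ✓
C12: sp2
4 carbons are sp.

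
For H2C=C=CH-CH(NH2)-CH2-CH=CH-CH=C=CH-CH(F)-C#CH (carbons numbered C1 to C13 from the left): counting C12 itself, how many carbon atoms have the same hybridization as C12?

C12 is sp (two π bonds).
C1: sp2
C2: sp ✓
C3: sp2
C4: sp3
C5: sp3
C6: sp2
C7: sp2
C8: sp2
C9: sp ✓
C10: sp2
C11: sp3
C12: sp ✓
C13: sp ✓
4 carbons are sp.

4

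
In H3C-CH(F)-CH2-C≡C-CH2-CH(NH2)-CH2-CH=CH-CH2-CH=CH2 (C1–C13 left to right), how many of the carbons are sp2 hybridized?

C1: sp3
C2: sp3
C3: sp3
C4: sp
C5: sp
C6: sp3
C7: sp3
C8: sp3
C9: sp2 ✓
C10: sp2 ✓
C11: sp3
C12: sp2 ✓
C13: sp2 ✓
C9, C10, C12, C13 → 4 sp2 carbons.

4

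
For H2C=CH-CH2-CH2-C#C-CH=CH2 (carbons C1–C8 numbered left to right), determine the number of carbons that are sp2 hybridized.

4

C1: sp2 ✓
C2: sp2 ✓
C3: sp3
C4: sp3
C5: sp
C6: sp
C7: sp2 ✓
C8: sp2 ✓
C1, C2, C7, C8 → 4 sp2 carbons.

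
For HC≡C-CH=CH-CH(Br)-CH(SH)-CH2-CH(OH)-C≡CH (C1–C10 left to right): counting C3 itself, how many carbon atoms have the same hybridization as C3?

C3 is sp2 (one π bond).
C1: sp
C2: sp
C3: sp2 ✓
C4: sp2 ✓
C5: sp3
C6: sp3
C7: sp3
C8: sp3
C9: sp
C10: sp
2 carbons are sp2.

2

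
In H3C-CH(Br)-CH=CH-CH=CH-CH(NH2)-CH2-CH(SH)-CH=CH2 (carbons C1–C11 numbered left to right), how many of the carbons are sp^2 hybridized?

6

C1: sp3
C2: sp3
C3: sp2 ✓
C4: sp2 ✓
C5: sp2 ✓
C6: sp2 ✓
C7: sp3
C8: sp3
C9: sp3
C10: sp2 ✓
C11: sp2 ✓
C3, C4, C5, C6, C10, C11 → 6 sp2 carbons.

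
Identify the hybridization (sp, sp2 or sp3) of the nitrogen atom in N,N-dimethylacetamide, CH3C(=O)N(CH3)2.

sp2

Amide resonance: N lone pair conjugated with C=O → sp2.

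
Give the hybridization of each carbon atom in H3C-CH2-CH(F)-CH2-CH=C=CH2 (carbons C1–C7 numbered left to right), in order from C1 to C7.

C1 carries 4 σ bonds, giving a steric number of 4, so it is sp3.
C2 is sp3: 4 σ bonds, 4 electron-density regions.
C3: 4 σ bonds; 4 regions of electron density → sp3.
C4 — 4 σ bonds. Steric number 4, so sp3.
C5: 3 σ bonds, plus one π bond; 3 regions of electron density → sp2.
C6 — 2 σ bonds, plus two π bonds. Steric number 2, so sp.
C7 carries 3 σ bonds, plus one π bond, giving a steric number of 3, so it is sp2.

C1 sp3, C2 sp3, C3 sp3, C4 sp3, C5 sp2, C6 sp, C7 sp2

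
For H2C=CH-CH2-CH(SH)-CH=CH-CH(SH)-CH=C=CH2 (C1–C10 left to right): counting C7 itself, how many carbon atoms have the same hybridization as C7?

3

C7 is sp3 (only σ bonds).
C1: sp2
C2: sp2
C3: sp3 ✓
C4: sp3 ✓
C5: sp2
C6: sp2
C7: sp3 ✓
C8: sp2
C9: sp
C10: sp2
3 carbons are sp3.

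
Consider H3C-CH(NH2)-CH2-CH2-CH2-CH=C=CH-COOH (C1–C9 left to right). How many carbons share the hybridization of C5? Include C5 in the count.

5

C5 is sp3 (only σ bonds).
C1: sp3 ✓
C2: sp3 ✓
C3: sp3 ✓
C4: sp3 ✓
C5: sp3 ✓
C6: sp2
C7: sp
C8: sp2
C9: sp2
5 carbons are sp3.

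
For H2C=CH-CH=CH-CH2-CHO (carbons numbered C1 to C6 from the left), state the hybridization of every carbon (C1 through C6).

C1: 3 σ bonds, plus one π bond — 3 electron domains, sp2.
C2 is sp2: 3 σ bonds, plus one π bond, 3 electron-density regions.
C3 carries 3 σ bonds, plus one π bond, giving a steric number of 3, so it is sp2.
C4 (3 σ bonds, plus one π bond) has steric number 3: sp2.
C5 (4 σ bonds) has steric number 4: sp3.
C6 carries 3 σ bonds, plus one π bond, giving a steric number of 3, so it is sp2.

C1 sp2, C2 sp2, C3 sp2, C4 sp2, C5 sp3, C6 sp2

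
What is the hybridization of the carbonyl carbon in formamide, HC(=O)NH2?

The carbonyl carbon carries 3 σ bonds, plus one π bond, giving a steric number of 3, so it is sp2.

sp²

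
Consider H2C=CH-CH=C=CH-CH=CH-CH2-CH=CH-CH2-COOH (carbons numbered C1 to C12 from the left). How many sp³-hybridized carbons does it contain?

2

C1: sp2
C2: sp2
C3: sp2
C4: sp
C5: sp2
C6: sp2
C7: sp2
C8: sp3 ✓
C9: sp2
C10: sp2
C11: sp3 ✓
C12: sp2
C8, C11 → 2 sp3 carbons.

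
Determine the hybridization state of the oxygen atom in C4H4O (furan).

One O lone pair is in the aromatic π system (p orbital), the other is in an sp2 hybrid in the ring plane; O has two σ bonds + one in-plane lone pair → sp2.

sp2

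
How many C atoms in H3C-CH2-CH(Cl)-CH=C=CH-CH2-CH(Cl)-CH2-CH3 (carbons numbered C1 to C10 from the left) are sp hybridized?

1

C1: sp3
C2: sp3
C3: sp3
C4: sp2
C5: sp ✓
C6: sp2
C7: sp3
C8: sp3
C9: sp3
C10: sp3
C5 → 1 sp carbon.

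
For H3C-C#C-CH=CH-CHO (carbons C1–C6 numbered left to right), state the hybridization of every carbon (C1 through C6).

C1 (4 σ bonds) has steric number 4: sp3.
C2 has 2 σ bonds, plus two π bonds: steric number 2 → sp.
C3 has 2 σ bonds, plus two π bonds: steric number 2 → sp.
C4 carries 3 σ bonds, plus one π bond, giving a steric number of 3, so it is sp2.
C5 — 3 σ bonds, plus one π bond. Steric number 3, so sp2.
C6 (3 σ bonds, plus one π bond) has steric number 3: sp2.

C1 sp3, C2 sp, C3 sp, C4 sp2, C5 sp2, C6 sp2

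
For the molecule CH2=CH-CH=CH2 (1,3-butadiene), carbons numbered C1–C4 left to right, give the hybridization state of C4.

C4 carries 3 σ bonds, plus one π bond, giving a steric number of 3, so it is sp2.

sp²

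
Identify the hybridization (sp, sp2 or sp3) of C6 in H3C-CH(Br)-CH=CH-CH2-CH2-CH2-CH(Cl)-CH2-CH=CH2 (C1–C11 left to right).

sp³

C6 — 4 σ bonds. Steric number 4, so sp3.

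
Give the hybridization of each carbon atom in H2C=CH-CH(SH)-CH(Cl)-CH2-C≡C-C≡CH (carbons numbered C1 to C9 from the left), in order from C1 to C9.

C1 sp2, C2 sp2, C3 sp3, C4 sp3, C5 sp3, C6 sp, C7 sp, C8 sp, C9 sp

C1: 3 σ bonds, plus one π bond; 3 regions of electron density → sp2.
C2: 3 σ bonds, plus one π bond — 3 electron domains, sp2.
C3 is sp3: 4 σ bonds, 4 electron-density regions.
C4 (4 σ bonds) has steric number 4: sp3.
C5 is sp3: 4 σ bonds, 4 electron-density regions.
C6: 2 σ bonds, plus two π bonds; 2 regions of electron density → sp.
C7 has 2 σ bonds, plus two π bonds: steric number 2 → sp.
C8 carries 2 σ bonds, plus two π bonds, giving a steric number of 2, so it is sp.
C9 has 2 σ bonds, plus two π bonds: steric number 2 → sp.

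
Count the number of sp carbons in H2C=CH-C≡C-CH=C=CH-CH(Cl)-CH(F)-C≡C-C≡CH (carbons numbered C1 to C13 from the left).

C1: sp2
C2: sp2
C3: sp ✓
C4: sp ✓
C5: sp2
C6: sp ✓
C7: sp2
C8: sp3
C9: sp3
C10: sp ✓
C11: sp ✓
C12: sp ✓
C13: sp ✓
C3, C4, C6, C10, C11, C12, C13 → 7 sp carbons.

7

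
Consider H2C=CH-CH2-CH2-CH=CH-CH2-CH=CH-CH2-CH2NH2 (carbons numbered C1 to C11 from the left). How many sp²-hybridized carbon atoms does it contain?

6

C1: sp2 ✓
C2: sp2 ✓
C3: sp3
C4: sp3
C5: sp2 ✓
C6: sp2 ✓
C7: sp3
C8: sp2 ✓
C9: sp2 ✓
C10: sp3
C11: sp3
C1, C2, C5, C6, C8, C9 → 6 sp2 carbons.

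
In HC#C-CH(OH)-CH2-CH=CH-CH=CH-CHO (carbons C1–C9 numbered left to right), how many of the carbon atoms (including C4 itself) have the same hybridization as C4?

C4 is sp3 (only σ bonds).
C1: sp
C2: sp
C3: sp3 ✓
C4: sp3 ✓
C5: sp2
C6: sp2
C7: sp2
C8: sp2
C9: sp2
2 carbons are sp3.

2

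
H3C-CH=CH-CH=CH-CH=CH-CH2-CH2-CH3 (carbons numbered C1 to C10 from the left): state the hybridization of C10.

sp^3

C10 — 4 σ bonds. Steric number 4, so sp3.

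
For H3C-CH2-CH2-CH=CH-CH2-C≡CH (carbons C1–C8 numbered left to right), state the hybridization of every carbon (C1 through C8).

C1 — 4 σ bonds. Steric number 4, so sp3.
C2 has 4 σ bonds: steric number 4 → sp3.
C3 — 4 σ bonds. Steric number 4, so sp3.
C4: 3 σ bonds, plus one π bond — 3 electron domains, sp2.
C5: 3 σ bonds, plus one π bond — 3 electron domains, sp2.
C6 has 4 σ bonds: steric number 4 → sp3.
C7 carries 2 σ bonds, plus two π bonds, giving a steric number of 2, so it is sp.
C8 — 2 σ bonds, plus two π bonds. Steric number 2, so sp.

C1 sp3, C2 sp3, C3 sp3, C4 sp2, C5 sp2, C6 sp3, C7 sp, C8 sp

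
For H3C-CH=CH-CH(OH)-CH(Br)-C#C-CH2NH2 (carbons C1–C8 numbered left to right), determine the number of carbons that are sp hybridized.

2

C1: sp3
C2: sp2
C3: sp2
C4: sp3
C5: sp3
C6: sp ✓
C7: sp ✓
C8: sp3
C6, C7 → 2 sp carbons.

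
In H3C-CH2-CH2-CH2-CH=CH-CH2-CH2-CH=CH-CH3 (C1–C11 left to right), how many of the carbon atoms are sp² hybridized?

4

C1: sp3
C2: sp3
C3: sp3
C4: sp3
C5: sp2 ✓
C6: sp2 ✓
C7: sp3
C8: sp3
C9: sp2 ✓
C10: sp2 ✓
C11: sp3
C5, C6, C9, C10 → 4 sp2 carbons.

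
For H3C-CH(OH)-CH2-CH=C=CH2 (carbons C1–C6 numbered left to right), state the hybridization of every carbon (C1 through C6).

C1 has 4 σ bonds: steric number 4 → sp3.
C2: 4 σ bonds — 4 electron domains, sp3.
C3 is sp3: 4 σ bonds, 4 electron-density regions.
C4: 3 σ bonds, plus one π bond; 3 regions of electron density → sp2.
C5 has 2 σ bonds, plus two π bonds: steric number 2 → sp.
C6 is sp2: 3 σ bonds, plus one π bond, 3 electron-density regions.

C1 sp3, C2 sp3, C3 sp3, C4 sp2, C5 sp, C6 sp2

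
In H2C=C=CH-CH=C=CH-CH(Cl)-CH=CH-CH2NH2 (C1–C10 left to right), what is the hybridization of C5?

sp

C5 is sp: 2 σ bonds, plus two π bonds, 2 electron-density regions.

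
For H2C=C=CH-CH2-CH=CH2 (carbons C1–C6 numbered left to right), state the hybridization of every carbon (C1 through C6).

C1 sp2, C2 sp, C3 sp2, C4 sp3, C5 sp2, C6 sp2

C1 carries 3 σ bonds, plus one π bond, giving a steric number of 3, so it is sp2.
C2 (2 σ bonds, plus two π bonds) has steric number 2: sp.
C3 — 3 σ bonds, plus one π bond. Steric number 3, so sp2.
C4 (4 σ bonds) has steric number 4: sp3.
C5 has 3 σ bonds, plus one π bond: steric number 3 → sp2.
C6 — 3 σ bonds, plus one π bond. Steric number 3, so sp2.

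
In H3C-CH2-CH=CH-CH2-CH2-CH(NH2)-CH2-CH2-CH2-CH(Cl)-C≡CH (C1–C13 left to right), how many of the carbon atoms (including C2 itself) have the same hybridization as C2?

C2 is sp3 (only σ bonds).
C1: sp3 ✓
C2: sp3 ✓
C3: sp2
C4: sp2
C5: sp3 ✓
C6: sp3 ✓
C7: sp3 ✓
C8: sp3 ✓
C9: sp3 ✓
C10: sp3 ✓
C11: sp3 ✓
C12: sp
C13: sp
9 carbons are sp3.

9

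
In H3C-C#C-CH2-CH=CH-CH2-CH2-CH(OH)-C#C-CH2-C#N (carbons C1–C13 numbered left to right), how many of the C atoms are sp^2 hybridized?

C1: sp3
C2: sp
C3: sp
C4: sp3
C5: sp2 ✓
C6: sp2 ✓
C7: sp3
C8: sp3
C9: sp3
C10: sp
C11: sp
C12: sp3
C13: sp
C5, C6 → 2 sp2 carbons.

2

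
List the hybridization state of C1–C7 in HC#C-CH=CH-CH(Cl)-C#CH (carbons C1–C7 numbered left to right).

C1 sp, C2 sp, C3 sp2, C4 sp2, C5 sp3, C6 sp, C7 sp

C1 has 2 σ bonds, plus two π bonds: steric number 2 → sp.
C2 — 2 σ bonds, plus two π bonds. Steric number 2, so sp.
C3 has 3 σ bonds, plus one π bond: steric number 3 → sp2.
C4 is sp2: 3 σ bonds, plus one π bond, 3 electron-density regions.
C5 (4 σ bonds) has steric number 4: sp3.
C6: 2 σ bonds, plus two π bonds — 2 electron domains, sp.
C7 is sp: 2 σ bonds, plus two π bonds, 2 electron-density regions.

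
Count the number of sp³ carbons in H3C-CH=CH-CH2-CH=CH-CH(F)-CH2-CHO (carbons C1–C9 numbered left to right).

4

C1: sp3 ✓
C2: sp2
C3: sp2
C4: sp3 ✓
C5: sp2
C6: sp2
C7: sp3 ✓
C8: sp3 ✓
C9: sp2
C1, C4, C7, C8 → 4 sp3 carbons.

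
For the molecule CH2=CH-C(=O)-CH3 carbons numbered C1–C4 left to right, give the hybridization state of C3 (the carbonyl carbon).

C3 (the carbonyl carbon): 3 σ bonds, plus one π bond — 3 electron domains, sp2.

sp²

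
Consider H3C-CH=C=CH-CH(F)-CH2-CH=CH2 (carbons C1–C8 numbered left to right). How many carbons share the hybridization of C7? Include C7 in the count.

C7 is sp2 (one π bond).
C1: sp3
C2: sp2 ✓
C3: sp
C4: sp2 ✓
C5: sp3
C6: sp3
C7: sp2 ✓
C8: sp2 ✓
4 carbons are sp2.

4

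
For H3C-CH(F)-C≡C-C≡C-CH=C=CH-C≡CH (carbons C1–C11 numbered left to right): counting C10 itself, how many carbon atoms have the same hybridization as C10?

7

C10 is sp (two π bonds).
C1: sp3
C2: sp3
C3: sp ✓
C4: sp ✓
C5: sp ✓
C6: sp ✓
C7: sp2
C8: sp ✓
C9: sp2
C10: sp ✓
C11: sp ✓
7 carbons are sp.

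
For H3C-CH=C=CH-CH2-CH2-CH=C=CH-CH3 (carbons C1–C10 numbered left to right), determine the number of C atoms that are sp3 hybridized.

4

C1: sp3 ✓
C2: sp2
C3: sp
C4: sp2
C5: sp3 ✓
C6: sp3 ✓
C7: sp2
C8: sp
C9: sp2
C10: sp3 ✓
C1, C5, C6, C10 → 4 sp3 carbons.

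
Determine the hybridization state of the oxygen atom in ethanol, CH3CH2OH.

The oxygen atom carries 2 σ bonds and 2 lone pairs, giving a steric number of 4, so it is sp3.

sp^3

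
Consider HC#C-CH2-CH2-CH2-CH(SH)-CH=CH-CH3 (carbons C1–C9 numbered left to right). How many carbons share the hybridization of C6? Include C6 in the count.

C6 is sp3 (only σ bonds).
C1: sp
C2: sp
C3: sp3 ✓
C4: sp3 ✓
C5: sp3 ✓
C6: sp3 ✓
C7: sp2
C8: sp2
C9: sp3 ✓
5 carbons are sp3.

5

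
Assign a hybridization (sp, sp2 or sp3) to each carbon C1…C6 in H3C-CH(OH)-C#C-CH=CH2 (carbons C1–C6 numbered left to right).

C1 sp3, C2 sp3, C3 sp, C4 sp, C5 sp2, C6 sp2

C1: 4 σ bonds — 4 electron domains, sp3.
C2 is sp3: 4 σ bonds, 4 electron-density regions.
C3 (2 σ bonds, plus two π bonds) has steric number 2: sp.
C4 carries 2 σ bonds, plus two π bonds, giving a steric number of 2, so it is sp.
C5 is sp2: 3 σ bonds, plus one π bond, 3 electron-density regions.
C6: 3 σ bonds, plus one π bond; 3 regions of electron density → sp2.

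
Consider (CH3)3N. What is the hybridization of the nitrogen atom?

sp^3

The nitrogen atom — 3 σ bonds and 1 lone pair. Steric number 4, so sp3.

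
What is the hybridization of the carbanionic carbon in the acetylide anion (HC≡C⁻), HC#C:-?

sp

One σ bond + one lone pair = steric number 2 → sp.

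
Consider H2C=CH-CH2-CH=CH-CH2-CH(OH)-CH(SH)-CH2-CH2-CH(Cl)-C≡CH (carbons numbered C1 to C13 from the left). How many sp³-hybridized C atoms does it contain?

7

C1: sp2
C2: sp2
C3: sp3 ✓
C4: sp2
C5: sp2
C6: sp3 ✓
C7: sp3 ✓
C8: sp3 ✓
C9: sp3 ✓
C10: sp3 ✓
C11: sp3 ✓
C12: sp
C13: sp
C3, C6, C7, C8, C9, C10, C11 → 7 sp3 carbons.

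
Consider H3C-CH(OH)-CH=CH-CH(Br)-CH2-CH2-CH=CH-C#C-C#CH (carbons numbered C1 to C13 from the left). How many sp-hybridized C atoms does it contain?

4

C1: sp3
C2: sp3
C3: sp2
C4: sp2
C5: sp3
C6: sp3
C7: sp3
C8: sp2
C9: sp2
C10: sp ✓
C11: sp ✓
C12: sp ✓
C13: sp ✓
C10, C11, C12, C13 → 4 sp carbons.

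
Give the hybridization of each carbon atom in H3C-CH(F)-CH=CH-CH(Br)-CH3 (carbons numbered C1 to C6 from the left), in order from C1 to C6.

C1 (4 σ bonds) has steric number 4: sp3.
C2 (4 σ bonds) has steric number 4: sp3.
C3 is sp2: 3 σ bonds, plus one π bond, 3 electron-density regions.
C4: 3 σ bonds, plus one π bond; 3 regions of electron density → sp2.
C5: 4 σ bonds; 4 regions of electron density → sp3.
C6 — 4 σ bonds. Steric number 4, so sp3.

C1 sp3, C2 sp3, C3 sp2, C4 sp2, C5 sp3, C6 sp3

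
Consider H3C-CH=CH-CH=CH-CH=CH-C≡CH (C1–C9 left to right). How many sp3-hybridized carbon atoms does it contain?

1

C1: sp3 ✓
C2: sp2
C3: sp2
C4: sp2
C5: sp2
C6: sp2
C7: sp2
C8: sp
C9: sp
C1 → 1 sp3 carbon.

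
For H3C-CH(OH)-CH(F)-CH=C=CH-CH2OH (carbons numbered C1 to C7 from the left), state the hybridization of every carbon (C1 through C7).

C1: 4 σ bonds — 4 electron domains, sp3.
C2: 4 σ bonds; 4 regions of electron density → sp3.
C3 has 4 σ bonds: steric number 4 → sp3.
C4: 3 σ bonds, plus one π bond — 3 electron domains, sp2.
C5 has 2 σ bonds, plus two π bonds: steric number 2 → sp.
C6 is sp2: 3 σ bonds, plus one π bond, 3 electron-density regions.
C7 has 4 σ bonds: steric number 4 → sp3.

C1 sp3, C2 sp3, C3 sp3, C4 sp2, C5 sp, C6 sp2, C7 sp3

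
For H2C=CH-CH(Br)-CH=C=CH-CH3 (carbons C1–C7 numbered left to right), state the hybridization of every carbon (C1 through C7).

C1 sp2, C2 sp2, C3 sp3, C4 sp2, C5 sp, C6 sp2, C7 sp3

C1 has 3 σ bonds, plus one π bond: steric number 3 → sp2.
C2 is sp2: 3 σ bonds, plus one π bond, 3 electron-density regions.
C3 carries 4 σ bonds, giving a steric number of 4, so it is sp3.
C4 has 3 σ bonds, plus one π bond: steric number 3 → sp2.
C5 has 2 σ bonds, plus two π bonds: steric number 2 → sp.
C6: 3 σ bonds, plus one π bond; 3 regions of electron density → sp2.
C7 carries 4 σ bonds, giving a steric number of 4, so it is sp3.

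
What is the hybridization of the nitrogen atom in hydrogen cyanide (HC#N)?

The nitrogen atom — 1 σ bond and 1 lone pair, plus two π bonds. Steric number 2, so sp.

sp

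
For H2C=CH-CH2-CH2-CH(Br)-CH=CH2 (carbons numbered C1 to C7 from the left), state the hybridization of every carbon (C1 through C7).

C1 is sp2: 3 σ bonds, plus one π bond, 3 electron-density regions.
C2 has 3 σ bonds, plus one π bond: steric number 3 → sp2.
C3 is sp3: 4 σ bonds, 4 electron-density regions.
C4 is sp3: 4 σ bonds, 4 electron-density regions.
C5 is sp3: 4 σ bonds, 4 electron-density regions.
C6 (3 σ bonds, plus one π bond) has steric number 3: sp2.
C7 is sp2: 3 σ bonds, plus one π bond, 3 electron-density regions.

C1 sp2, C2 sp2, C3 sp3, C4 sp3, C5 sp3, C6 sp2, C7 sp2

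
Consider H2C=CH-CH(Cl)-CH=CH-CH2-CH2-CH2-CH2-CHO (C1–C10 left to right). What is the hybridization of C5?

sp^2

C5 — 3 σ bonds, plus one π bond. Steric number 3, so sp2.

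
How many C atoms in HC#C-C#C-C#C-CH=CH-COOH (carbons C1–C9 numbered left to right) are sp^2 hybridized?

3

C1: sp
C2: sp
C3: sp
C4: sp
C5: sp
C6: sp
C7: sp2 ✓
C8: sp2 ✓
C9: sp2 ✓
C7, C8, C9 → 3 sp2 carbons.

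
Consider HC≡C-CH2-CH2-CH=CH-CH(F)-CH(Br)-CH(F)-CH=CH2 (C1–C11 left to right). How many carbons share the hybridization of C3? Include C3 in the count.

5

C3 is sp3 (only σ bonds).
C1: sp
C2: sp
C3: sp3 ✓
C4: sp3 ✓
C5: sp2
C6: sp2
C7: sp3 ✓
C8: sp3 ✓
C9: sp3 ✓
C10: sp2
C11: sp2
5 carbons are sp3.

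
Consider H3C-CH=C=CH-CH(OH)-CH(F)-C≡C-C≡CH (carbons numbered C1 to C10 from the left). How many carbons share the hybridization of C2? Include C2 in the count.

2

C2 is sp2 (one π bond).
C1: sp3
C2: sp2 ✓
C3: sp
C4: sp2 ✓
C5: sp3
C6: sp3
C7: sp
C8: sp
C9: sp
C10: sp
2 carbons are sp2.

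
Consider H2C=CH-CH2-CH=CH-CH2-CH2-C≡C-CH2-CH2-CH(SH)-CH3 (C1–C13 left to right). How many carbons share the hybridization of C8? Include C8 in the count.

C8 is sp (two π bonds).
C1: sp2
C2: sp2
C3: sp3
C4: sp2
C5: sp2
C6: sp3
C7: sp3
C8: sp ✓
C9: sp ✓
C10: sp3
C11: sp3
C12: sp3
C13: sp3
2 carbons are sp.

2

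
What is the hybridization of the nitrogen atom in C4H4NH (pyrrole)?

sp2

N has three σ bonds; its lone pair occupies the p orbital and is part of the aromatic π system, so N is sp2 (not the sp3 a naive steric count of 4 would give).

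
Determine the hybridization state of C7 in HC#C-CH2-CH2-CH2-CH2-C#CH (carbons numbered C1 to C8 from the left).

sp

C7 — 2 σ bonds, plus two π bonds. Steric number 2, so sp.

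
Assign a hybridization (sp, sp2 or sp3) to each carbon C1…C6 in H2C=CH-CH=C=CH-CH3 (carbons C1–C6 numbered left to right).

C1 is sp2: 3 σ bonds, plus one π bond, 3 electron-density regions.
C2 (3 σ bonds, plus one π bond) has steric number 3: sp2.
C3: 3 σ bonds, plus one π bond; 3 regions of electron density → sp2.
C4 carries 2 σ bonds, plus two π bonds, giving a steric number of 2, so it is sp.
C5 has 3 σ bonds, plus one π bond: steric number 3 → sp2.
C6: 4 σ bonds; 4 regions of electron density → sp3.

C1 sp2, C2 sp2, C3 sp2, C4 sp, C5 sp2, C6 sp3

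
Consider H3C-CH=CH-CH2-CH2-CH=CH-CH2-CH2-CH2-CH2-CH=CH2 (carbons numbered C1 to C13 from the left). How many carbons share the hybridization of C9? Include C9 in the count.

C9 is sp3 (only σ bonds).
C1: sp3 ✓
C2: sp2
C3: sp2
C4: sp3 ✓
C5: sp3 ✓
C6: sp2
C7: sp2
C8: sp3 ✓
C9: sp3 ✓
C10: sp3 ✓
C11: sp3 ✓
C12: sp2
C13: sp2
7 carbons are sp3.

7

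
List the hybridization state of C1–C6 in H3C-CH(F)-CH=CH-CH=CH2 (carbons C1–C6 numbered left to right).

C1 sp3, C2 sp3, C3 sp2, C4 sp2, C5 sp2, C6 sp2

C1 has 4 σ bonds: steric number 4 → sp3.
C2 carries 4 σ bonds, giving a steric number of 4, so it is sp3.
C3 carries 3 σ bonds, plus one π bond, giving a steric number of 3, so it is sp2.
C4 (3 σ bonds, plus one π bond) has steric number 3: sp2.
C5 is sp2: 3 σ bonds, plus one π bond, 3 electron-density regions.
C6: 3 σ bonds, plus one π bond — 3 electron domains, sp2.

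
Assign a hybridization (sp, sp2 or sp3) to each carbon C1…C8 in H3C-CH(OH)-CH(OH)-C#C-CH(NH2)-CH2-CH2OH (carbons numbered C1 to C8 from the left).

C1 has 4 σ bonds: steric number 4 → sp3.
C2 — 4 σ bonds. Steric number 4, so sp3.
C3 (4 σ bonds) has steric number 4: sp3.
C4 has 2 σ bonds, plus two π bonds: steric number 2 → sp.
C5 is sp: 2 σ bonds, plus two π bonds, 2 electron-density regions.
C6 has 4 σ bonds: steric number 4 → sp3.
C7: 4 σ bonds — 4 electron domains, sp3.
C8: 4 σ bonds — 4 electron domains, sp3.

C1 sp3, C2 sp3, C3 sp3, C4 sp, C5 sp, C6 sp3, C7 sp3, C8 sp3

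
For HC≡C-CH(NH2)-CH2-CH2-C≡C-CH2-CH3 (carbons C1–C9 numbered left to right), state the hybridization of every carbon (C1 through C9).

C1 is sp: 2 σ bonds, plus two π bonds, 2 electron-density regions.
C2 is sp: 2 σ bonds, plus two π bonds, 2 electron-density regions.
C3: 4 σ bonds — 4 electron domains, sp3.
C4 is sp3: 4 σ bonds, 4 electron-density regions.
C5 — 4 σ bonds. Steric number 4, so sp3.
C6: 2 σ bonds, plus two π bonds — 2 electron domains, sp.
C7 — 2 σ bonds, plus two π bonds. Steric number 2, so sp.
C8 is sp3: 4 σ bonds, 4 electron-density regions.
C9 carries 4 σ bonds, giving a steric number of 4, so it is sp3.

C1 sp, C2 sp, C3 sp3, C4 sp3, C5 sp3, C6 sp, C7 sp, C8 sp3, C9 sp3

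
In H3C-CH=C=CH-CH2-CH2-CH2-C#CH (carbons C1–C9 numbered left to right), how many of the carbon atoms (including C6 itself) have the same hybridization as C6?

4

C6 is sp3 (only σ bonds).
C1: sp3 ✓
C2: sp2
C3: sp
C4: sp2
C5: sp3 ✓
C6: sp3 ✓
C7: sp3 ✓
C8: sp
C9: sp
4 carbons are sp3.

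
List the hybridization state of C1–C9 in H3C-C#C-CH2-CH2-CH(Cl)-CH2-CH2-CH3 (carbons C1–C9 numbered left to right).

C1: 4 σ bonds; 4 regions of electron density → sp3.
C2: 2 σ bonds, plus two π bonds — 2 electron domains, sp.
C3: 2 σ bonds, plus two π bonds; 2 regions of electron density → sp.
C4 has 4 σ bonds: steric number 4 → sp3.
C5 — 4 σ bonds. Steric number 4, so sp3.
C6 is sp3: 4 σ bonds, 4 electron-density regions.
C7 (4 σ bonds) has steric number 4: sp3.
C8 is sp3: 4 σ bonds, 4 electron-density regions.
C9 — 4 σ bonds. Steric number 4, so sp3.

C1 sp3, C2 sp, C3 sp, C4 sp3, C5 sp3, C6 sp3, C7 sp3, C8 sp3, C9 sp3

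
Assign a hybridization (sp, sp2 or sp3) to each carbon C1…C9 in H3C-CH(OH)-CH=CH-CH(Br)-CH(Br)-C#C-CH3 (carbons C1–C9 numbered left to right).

C1 sp3, C2 sp3, C3 sp2, C4 sp2, C5 sp3, C6 sp3, C7 sp, C8 sp, C9 sp3

C1: 4 σ bonds; 4 regions of electron density → sp3.
C2 (4 σ bonds) has steric number 4: sp3.
C3 (3 σ bonds, plus one π bond) has steric number 3: sp2.
C4 is sp2: 3 σ bonds, plus one π bond, 3 electron-density regions.
C5 has 4 σ bonds: steric number 4 → sp3.
C6 has 4 σ bonds: steric number 4 → sp3.
C7: 2 σ bonds, plus two π bonds; 2 regions of electron density → sp.
C8 (2 σ bonds, plus two π bonds) has steric number 2: sp.
C9 carries 4 σ bonds, giving a steric number of 4, so it is sp3.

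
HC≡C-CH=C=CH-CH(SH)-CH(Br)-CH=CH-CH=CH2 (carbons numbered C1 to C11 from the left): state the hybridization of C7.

C7: 4 σ bonds; 4 regions of electron density → sp3.

sp³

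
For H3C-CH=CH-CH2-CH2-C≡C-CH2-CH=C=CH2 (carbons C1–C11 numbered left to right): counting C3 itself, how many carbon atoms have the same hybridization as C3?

4

C3 is sp2 (one π bond).
C1: sp3
C2: sp2 ✓
C3: sp2 ✓
C4: sp3
C5: sp3
C6: sp
C7: sp
C8: sp3
C9: sp2 ✓
C10: sp
C11: sp2 ✓
4 carbons are sp2.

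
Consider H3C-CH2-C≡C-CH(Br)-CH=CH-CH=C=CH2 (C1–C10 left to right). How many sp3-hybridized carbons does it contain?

C1: sp3 ✓
C2: sp3 ✓
C3: sp
C4: sp
C5: sp3 ✓
C6: sp2
C7: sp2
C8: sp2
C9: sp
C10: sp2
C1, C2, C5 → 3 sp3 carbons.

3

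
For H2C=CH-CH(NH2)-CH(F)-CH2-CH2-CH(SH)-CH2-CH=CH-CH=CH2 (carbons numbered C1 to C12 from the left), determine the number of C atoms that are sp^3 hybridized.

C1: sp2
C2: sp2
C3: sp3 ✓
C4: sp3 ✓
C5: sp3 ✓
C6: sp3 ✓
C7: sp3 ✓
C8: sp3 ✓
C9: sp2
C10: sp2
C11: sp2
C12: sp2
C3, C4, C5, C6, C7, C8 → 6 sp3 carbons.

6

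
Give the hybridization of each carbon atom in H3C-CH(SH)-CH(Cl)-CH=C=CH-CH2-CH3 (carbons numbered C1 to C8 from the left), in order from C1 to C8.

C1 sp3, C2 sp3, C3 sp3, C4 sp2, C5 sp, C6 sp2, C7 sp3, C8 sp3

C1 is sp3: 4 σ bonds, 4 electron-density regions.
C2 is sp3: 4 σ bonds, 4 electron-density regions.
C3: 4 σ bonds — 4 electron domains, sp3.
C4: 3 σ bonds, plus one π bond — 3 electron domains, sp2.
C5 (2 σ bonds, plus two π bonds) has steric number 2: sp.
C6 is sp2: 3 σ bonds, plus one π bond, 3 electron-density regions.
C7: 4 σ bonds; 4 regions of electron density → sp3.
C8 — 4 σ bonds. Steric number 4, so sp3.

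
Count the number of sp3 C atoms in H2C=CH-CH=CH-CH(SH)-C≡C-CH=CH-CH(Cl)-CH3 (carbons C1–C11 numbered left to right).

3

C1: sp2
C2: sp2
C3: sp2
C4: sp2
C5: sp3 ✓
C6: sp
C7: sp
C8: sp2
C9: sp2
C10: sp3 ✓
C11: sp3 ✓
C5, C10, C11 → 3 sp3 carbons.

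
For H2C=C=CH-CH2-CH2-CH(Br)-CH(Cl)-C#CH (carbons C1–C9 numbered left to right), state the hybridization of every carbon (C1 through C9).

C1 is sp2: 3 σ bonds, plus one π bond, 3 electron-density regions.
C2: 2 σ bonds, plus two π bonds; 2 regions of electron density → sp.
C3: 3 σ bonds, plus one π bond — 3 electron domains, sp2.
C4: 4 σ bonds; 4 regions of electron density → sp3.
C5 carries 4 σ bonds, giving a steric number of 4, so it is sp3.
C6: 4 σ bonds; 4 regions of electron density → sp3.
C7: 4 σ bonds; 4 regions of electron density → sp3.
C8 — 2 σ bonds, plus two π bonds. Steric number 2, so sp.
C9 — 2 σ bonds, plus two π bonds. Steric number 2, so sp.

C1 sp2, C2 sp, C3 sp2, C4 sp3, C5 sp3, C6 sp3, C7 sp3, C8 sp, C9 sp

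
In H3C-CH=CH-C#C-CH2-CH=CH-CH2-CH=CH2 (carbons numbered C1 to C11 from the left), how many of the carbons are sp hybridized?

C1: sp3
C2: sp2
C3: sp2
C4: sp ✓
C5: sp ✓
C6: sp3
C7: sp2
C8: sp2
C9: sp3
C10: sp2
C11: sp2
C4, C5 → 2 sp carbons.

2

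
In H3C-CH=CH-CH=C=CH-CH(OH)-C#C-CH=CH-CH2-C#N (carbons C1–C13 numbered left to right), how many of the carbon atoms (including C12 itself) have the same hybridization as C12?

3

C12 is sp3 (only σ bonds).
C1: sp3 ✓
C2: sp2
C3: sp2
C4: sp2
C5: sp
C6: sp2
C7: sp3 ✓
C8: sp
C9: sp
C10: sp2
C11: sp2
C12: sp3 ✓
C13: sp
3 carbons are sp3.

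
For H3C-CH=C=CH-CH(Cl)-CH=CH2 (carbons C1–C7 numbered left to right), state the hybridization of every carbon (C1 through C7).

C1 sp3, C2 sp2, C3 sp, C4 sp2, C5 sp3, C6 sp2, C7 sp2

C1: 4 σ bonds — 4 electron domains, sp3.
C2 — 3 σ bonds, plus one π bond. Steric number 3, so sp2.
C3 carries 2 σ bonds, plus two π bonds, giving a steric number of 2, so it is sp.
C4 has 3 σ bonds, plus one π bond: steric number 3 → sp2.
C5 (4 σ bonds) has steric number 4: sp3.
C6: 3 σ bonds, plus one π bond — 3 electron domains, sp2.
C7 (3 σ bonds, plus one π bond) has steric number 3: sp2.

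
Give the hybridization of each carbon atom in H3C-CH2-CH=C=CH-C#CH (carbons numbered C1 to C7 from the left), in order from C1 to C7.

C1 sp3, C2 sp3, C3 sp2, C4 sp, C5 sp2, C6 sp, C7 sp

C1: 4 σ bonds — 4 electron domains, sp3.
C2 — 4 σ bonds. Steric number 4, so sp3.
C3 is sp2: 3 σ bonds, plus one π bond, 3 electron-density regions.
C4 carries 2 σ bonds, plus two π bonds, giving a steric number of 2, so it is sp.
C5: 3 σ bonds, plus one π bond — 3 electron domains, sp2.
C6 (2 σ bonds, plus two π bonds) has steric number 2: sp.
C7 has 2 σ bonds, plus two π bonds: steric number 2 → sp.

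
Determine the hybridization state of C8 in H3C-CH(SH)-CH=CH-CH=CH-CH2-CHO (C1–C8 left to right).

C8 is sp2: 3 σ bonds, plus one π bond, 3 electron-density regions.

sp²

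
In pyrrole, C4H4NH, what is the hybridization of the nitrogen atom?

sp2

N has three σ bonds; its lone pair occupies the p orbital and is part of the aromatic π system, so N is sp2 (not the sp3 a naive steric count of 4 would give).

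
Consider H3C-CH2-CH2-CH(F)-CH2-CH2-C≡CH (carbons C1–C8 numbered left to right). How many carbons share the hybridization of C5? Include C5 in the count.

6

C5 is sp3 (only σ bonds).
C1: sp3 ✓
C2: sp3 ✓
C3: sp3 ✓
C4: sp3 ✓
C5: sp3 ✓
C6: sp3 ✓
C7: sp
C8: sp
6 carbons are sp3.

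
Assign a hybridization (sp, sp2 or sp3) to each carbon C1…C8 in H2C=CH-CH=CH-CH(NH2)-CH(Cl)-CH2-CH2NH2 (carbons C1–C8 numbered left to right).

C1 sp2, C2 sp2, C3 sp2, C4 sp2, C5 sp3, C6 sp3, C7 sp3, C8 sp3

C1: 3 σ bonds, plus one π bond — 3 electron domains, sp2.
C2: 3 σ bonds, plus one π bond; 3 regions of electron density → sp2.
C3 (3 σ bonds, plus one π bond) has steric number 3: sp2.
C4 (3 σ bonds, plus one π bond) has steric number 3: sp2.
C5 carries 4 σ bonds, giving a steric number of 4, so it is sp3.
C6: 4 σ bonds; 4 regions of electron density → sp3.
C7 — 4 σ bonds. Steric number 4, so sp3.
C8 has 4 σ bonds: steric number 4 → sp3.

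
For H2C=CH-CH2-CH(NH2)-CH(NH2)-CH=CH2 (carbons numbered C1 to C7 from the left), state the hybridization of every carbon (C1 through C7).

C1 sp2, C2 sp2, C3 sp3, C4 sp3, C5 sp3, C6 sp2, C7 sp2

C1 — 3 σ bonds, plus one π bond. Steric number 3, so sp2.
C2 — 3 σ bonds, plus one π bond. Steric number 3, so sp2.
C3 — 4 σ bonds. Steric number 4, so sp3.
C4 (4 σ bonds) has steric number 4: sp3.
C5 carries 4 σ bonds, giving a steric number of 4, so it is sp3.
C6 has 3 σ bonds, plus one π bond: steric number 3 → sp2.
C7 carries 3 σ bonds, plus one π bond, giving a steric number of 3, so it is sp2.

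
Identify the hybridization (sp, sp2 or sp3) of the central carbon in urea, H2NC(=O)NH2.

sp2

The central carbon has 3 σ bonds, plus one π bond: steric number 3 → sp2.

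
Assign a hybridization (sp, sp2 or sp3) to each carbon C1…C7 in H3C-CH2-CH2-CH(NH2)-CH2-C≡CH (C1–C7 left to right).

C1: 4 σ bonds; 4 regions of electron density → sp3.
C2: 4 σ bonds; 4 regions of electron density → sp3.
C3 (4 σ bonds) has steric number 4: sp3.
C4 carries 4 σ bonds, giving a steric number of 4, so it is sp3.
C5 is sp3: 4 σ bonds, 4 electron-density regions.
C6 (2 σ bonds, plus two π bonds) has steric number 2: sp.
C7: 2 σ bonds, plus two π bonds — 2 electron domains, sp.

C1 sp3, C2 sp3, C3 sp3, C4 sp3, C5 sp3, C6 sp, C7 sp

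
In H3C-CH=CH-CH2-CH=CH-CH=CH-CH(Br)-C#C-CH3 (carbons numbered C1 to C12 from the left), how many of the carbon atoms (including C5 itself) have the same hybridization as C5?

C5 is sp2 (one π bond).
C1: sp3
C2: sp2 ✓
C3: sp2 ✓
C4: sp3
C5: sp2 ✓
C6: sp2 ✓
C7: sp2 ✓
C8: sp2 ✓
C9: sp3
C10: sp
C11: sp
C12: sp3
6 carbons are sp2.

6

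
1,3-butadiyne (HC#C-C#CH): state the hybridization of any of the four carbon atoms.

Every carbon is part of a C≡C triple bond: two σ regions → sp.

sp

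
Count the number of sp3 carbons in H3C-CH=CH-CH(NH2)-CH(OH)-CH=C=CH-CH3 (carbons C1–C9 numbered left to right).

4

C1: sp3 ✓
C2: sp2
C3: sp2
C4: sp3 ✓
C5: sp3 ✓
C6: sp2
C7: sp
C8: sp2
C9: sp3 ✓
C1, C4, C5, C9 → 4 sp3 carbons.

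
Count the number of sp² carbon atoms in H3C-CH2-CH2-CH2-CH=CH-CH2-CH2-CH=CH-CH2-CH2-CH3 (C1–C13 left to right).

4

C1: sp3
C2: sp3
C3: sp3
C4: sp3
C5: sp2 ✓
C6: sp2 ✓
C7: sp3
C8: sp3
C9: sp2 ✓
C10: sp2 ✓
C11: sp3
C12: sp3
C13: sp3
C5, C6, C9, C10 → 4 sp2 carbons.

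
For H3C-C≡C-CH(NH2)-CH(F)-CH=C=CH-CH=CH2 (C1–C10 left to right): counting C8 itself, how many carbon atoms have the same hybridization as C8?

C8 is sp2 (one π bond).
C1: sp3
C2: sp
C3: sp
C4: sp3
C5: sp3
C6: sp2 ✓
C7: sp
C8: sp2 ✓
C9: sp2 ✓
C10: sp2 ✓
4 carbons are sp2.

4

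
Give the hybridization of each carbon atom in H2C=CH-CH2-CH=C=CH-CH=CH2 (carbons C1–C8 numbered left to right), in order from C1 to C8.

C1 sp2, C2 sp2, C3 sp3, C4 sp2, C5 sp, C6 sp2, C7 sp2, C8 sp2

C1 (3 σ bonds, plus one π bond) has steric number 3: sp2.
C2 is sp2: 3 σ bonds, plus one π bond, 3 electron-density regions.
C3 carries 4 σ bonds, giving a steric number of 4, so it is sp3.
C4 has 3 σ bonds, plus one π bond: steric number 3 → sp2.
C5 carries 2 σ bonds, plus two π bonds, giving a steric number of 2, so it is sp.
C6 has 3 σ bonds, plus one π bond: steric number 3 → sp2.
C7: 3 σ bonds, plus one π bond; 3 regions of electron density → sp2.
C8 has 3 σ bonds, plus one π bond: steric number 3 → sp2.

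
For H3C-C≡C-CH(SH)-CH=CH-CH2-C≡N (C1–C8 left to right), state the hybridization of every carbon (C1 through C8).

C1: 4 σ bonds — 4 electron domains, sp3.
C2 carries 2 σ bonds, plus two π bonds, giving a steric number of 2, so it is sp.
C3: 2 σ bonds, plus two π bonds — 2 electron domains, sp.
C4 carries 4 σ bonds, giving a steric number of 4, so it is sp3.
C5: 3 σ bonds, plus one π bond; 3 regions of electron density → sp2.
C6 (3 σ bonds, plus one π bond) has steric number 3: sp2.
C7 carries 4 σ bonds, giving a steric number of 4, so it is sp3.
C8 — 2 σ bonds, plus two π bonds. Steric number 2, so sp.

C1 sp3, C2 sp, C3 sp, C4 sp3, C5 sp2, C6 sp2, C7 sp3, C8 sp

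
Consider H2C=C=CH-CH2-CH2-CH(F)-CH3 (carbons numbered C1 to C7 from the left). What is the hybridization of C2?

C2 carries 2 σ bonds, plus two π bonds, giving a steric number of 2, so it is sp.

sp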